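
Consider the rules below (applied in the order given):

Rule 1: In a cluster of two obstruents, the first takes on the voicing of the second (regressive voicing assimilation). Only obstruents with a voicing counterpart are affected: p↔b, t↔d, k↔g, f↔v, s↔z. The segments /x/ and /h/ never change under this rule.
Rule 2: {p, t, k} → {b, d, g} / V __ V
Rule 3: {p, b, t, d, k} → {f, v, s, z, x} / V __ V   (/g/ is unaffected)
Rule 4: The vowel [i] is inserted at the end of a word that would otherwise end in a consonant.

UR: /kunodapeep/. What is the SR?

Rule 1 (regressive voicing assimilation): no segment meets the environment; /kunodapeep/ is unchanged.
Rule 2 (intervocalic voicing): /p/ is a voiceless stop between vowels /a/ and /e/, so it voices to [b]. /kunodapeep/ → kunodabeep.
Rule 3 (intervocalic spirantization): /d/ is a stop between vowels /o/ and /a/, so it spirantizes to the fricative [z]. /b/ is a stop between vowels /a/ and /e/, so it spirantizes to the fricative [v]. /kunodabeep/ → kunozaveep.
Rule 4 (final i-epenthesis): the form ends in the consonant /p/, so [i] is inserted word-finally. /kunozaveep/ → kunozaveepi.

kunozaveepi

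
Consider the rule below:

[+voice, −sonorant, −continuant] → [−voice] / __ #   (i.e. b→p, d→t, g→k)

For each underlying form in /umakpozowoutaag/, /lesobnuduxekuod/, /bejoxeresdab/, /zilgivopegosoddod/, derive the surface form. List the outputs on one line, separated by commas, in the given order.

umakpozowoutaak, lesobnuduxekuot, bejoxeresdap, zilgivopegosoddot

/umakpozowoutaag/: /g/ is a voiced stop in word-final position, so it devoices to [k]. → [umakpozowoutaak].
/lesobnuduxekuod/: /d/ is a voiced stop in word-final position, so it devoices to [t]. → [lesobnuduxekuot].
/bejoxeresdab/: /b/ is a voiced stop in word-final position, so it devoices to [p]. → [bejoxeresdap].
/zilgivopegosoddod/: /d/ is a voiced stop in word-final position, so it devoices to [t]. → [zilgivopegosoddot].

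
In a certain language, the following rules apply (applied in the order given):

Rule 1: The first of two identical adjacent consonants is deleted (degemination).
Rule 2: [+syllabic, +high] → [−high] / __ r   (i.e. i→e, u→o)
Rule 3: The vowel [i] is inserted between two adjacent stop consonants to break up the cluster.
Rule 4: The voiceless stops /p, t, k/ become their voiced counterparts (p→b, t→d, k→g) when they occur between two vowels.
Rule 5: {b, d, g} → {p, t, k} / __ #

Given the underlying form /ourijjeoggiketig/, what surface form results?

oorijeogigedik

Rule 1 (degemination): /jj/ is a geminate; the first /j/ deletes. /gg/ is a geminate; the first /g/ deletes. /ourijjeoggiketig/ → ourijeogiketig.
Rule 2 (pre-rhotic lowering): /u/ is a high vowel immediately before /r/, so it lowers to [o]. /ourijeogiketig/ → oorijeogiketig.
Rule 3 (stop-cluster i-epenthesis): no segment meets the environment; /oorijeogiketig/ is unchanged.
Rule 4 (intervocalic voicing): /k/ is a voiceless stop between vowels /i/ and /e/, so it voices to [g]. /t/ is a voiceless stop between vowels /e/ and /i/, so it voices to [d]. /oorijeogiketig/ → oorijeogigedig.
Rule 5 (final devoicing): /g/ is a voiced stop in word-final position, so it devoices to [k]. /oorijeogigedig/ → oorijeogigedik.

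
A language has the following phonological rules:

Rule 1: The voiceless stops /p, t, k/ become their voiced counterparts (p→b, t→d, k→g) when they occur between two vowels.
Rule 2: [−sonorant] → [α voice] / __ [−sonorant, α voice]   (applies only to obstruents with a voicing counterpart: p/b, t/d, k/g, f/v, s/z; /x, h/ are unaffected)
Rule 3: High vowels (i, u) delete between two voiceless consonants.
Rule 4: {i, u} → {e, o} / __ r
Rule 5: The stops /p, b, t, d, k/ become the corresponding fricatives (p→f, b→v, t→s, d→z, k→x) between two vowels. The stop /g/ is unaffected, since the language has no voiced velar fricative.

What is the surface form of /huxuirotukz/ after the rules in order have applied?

hxuerozugz

Rule 1 (intervocalic voicing): /t/ is a voiceless stop between vowels /o/ and /u/, so it voices to [d]. /huxuirotukz/ → huxuirodukz.
Rule 2 (regressive voicing assimilation): /k/ precedes the voiced obstruent /z/, so it voices to [g] by assimilation. /huxuirodukz/ → huxuirodugz.
Rule 3 (high vowel syncope): /u/ is a high vowel flanked by voiceless consonants /h/ and /x/, so it deletes. /huxuirodugz/ → hxuirodugz.
Rule 4 (pre-rhotic lowering): /i/ is a high vowel immediately before /r/, so it lowers to [e]. /hxuirodugz/ → hxuerodugz.
Rule 5 (intervocalic spirantization): /d/ is a stop between vowels /o/ and /u/, so it spirantizes to the fricative [z]. /hxuerodugz/ → hxuerozugz.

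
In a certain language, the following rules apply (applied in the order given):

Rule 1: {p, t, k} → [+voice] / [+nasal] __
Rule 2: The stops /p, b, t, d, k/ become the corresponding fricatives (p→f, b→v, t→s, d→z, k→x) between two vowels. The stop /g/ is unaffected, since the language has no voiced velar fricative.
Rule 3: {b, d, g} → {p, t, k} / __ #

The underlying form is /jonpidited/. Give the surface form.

jonbiziset

Rule 1 (post-nasal voicing): /p/ is a voiceless stop immediately after the nasal /n/, so it voices to [b]. /jonpidited/ → jonbidited.
Rule 2 (intervocalic spirantization): /d/ is a stop between vowels /i/ and /i/, so it spirantizes to the fricative [z]. /t/ is a stop between vowels /i/ and /e/, so it spirantizes to the fricative [s]. /jonbidited/ → jonbizised.
Rule 3 (final devoicing): /d/ is a voiced stop in word-final position, so it devoices to [t]. /jonbizised/ → jonbiziset.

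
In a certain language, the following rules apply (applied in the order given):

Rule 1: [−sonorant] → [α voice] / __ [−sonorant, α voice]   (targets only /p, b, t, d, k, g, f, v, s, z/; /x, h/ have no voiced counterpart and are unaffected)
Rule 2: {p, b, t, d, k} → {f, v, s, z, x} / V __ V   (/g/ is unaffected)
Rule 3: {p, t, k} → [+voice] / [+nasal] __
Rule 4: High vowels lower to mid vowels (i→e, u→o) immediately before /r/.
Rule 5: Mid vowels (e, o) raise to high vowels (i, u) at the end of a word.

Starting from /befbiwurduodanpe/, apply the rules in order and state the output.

Rule 1 (regressive voicing assimilation): /f/ precedes the voiced obstruent /b/, so it voices to [v] by assimilation. /befbiwurduodanpe/ → bevbiwurduodanpe.
Rule 2 (intervocalic spirantization): /d/ is a stop between vowels /o/ and /a/, so it spirantizes to the fricative [z]. /bevbiwurduodanpe/ → bevbiwurduozanpe.
Rule 3 (post-nasal voicing): /p/ is a voiceless stop immediately after the nasal /n/, so it voices to [b]. /bevbiwurduozanpe/ → bevbiwurduozanbe.
Rule 4 (pre-rhotic lowering): /u/ is a high vowel immediately before /r/, so it lowers to [o]. /bevbiwurduozanbe/ → bevbiworduozanbe.
Rule 5 (final vowel raising): /e/ is a mid vowel in word-final position, so it raises to [i]. /bevbiworduozanbe/ → bevbiworduozanbi.

bevbiworduozanbi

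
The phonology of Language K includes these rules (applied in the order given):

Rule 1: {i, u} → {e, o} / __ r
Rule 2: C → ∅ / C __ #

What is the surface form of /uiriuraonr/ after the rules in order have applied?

uerioraon

Rule 1 (pre-rhotic lowering): /i/ is a high vowel immediately before /r/, so it lowers to [e]. /u/ is a high vowel immediately before /r/, so it lowers to [o]. /uiriuraonr/ → uerioraonr.
Rule 2 (final cluster simplification): /r/ is the second consonant of a word-final cluster /nr/, so it deletes. /uerioraonr/ → uerioraon.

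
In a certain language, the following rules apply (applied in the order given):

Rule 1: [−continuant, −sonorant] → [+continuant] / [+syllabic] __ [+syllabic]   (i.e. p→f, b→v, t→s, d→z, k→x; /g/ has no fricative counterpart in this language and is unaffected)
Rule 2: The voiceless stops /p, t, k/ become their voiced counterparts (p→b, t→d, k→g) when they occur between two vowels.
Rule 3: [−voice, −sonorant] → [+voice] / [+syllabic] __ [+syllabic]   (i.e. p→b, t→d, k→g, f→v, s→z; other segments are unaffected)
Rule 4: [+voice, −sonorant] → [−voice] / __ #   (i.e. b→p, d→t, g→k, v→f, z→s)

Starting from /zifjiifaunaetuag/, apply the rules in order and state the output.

Rule 1 (intervocalic spirantization): /t/ is a stop between vowels /e/ and /u/, so it spirantizes to the fricative [s]. /zifjiifaunaetuag/ → zifjiifaunaesuag.
Rule 2 (intervocalic voicing): no segment meets the environment; /zifjiifaunaesuag/ is unchanged.
Rule 3 (intervocalic voicing): /f/ is a voiceless obstruent between vowels /i/ and /a/, so it voices to [v]. /s/ is a voiceless obstruent between vowels /e/ and /u/, so it voices to [z]. /zifjiifaunaesuag/ → zifjiivaunaezuag.
Rule 4 (final devoicing): /g/ is a voiced obstruent in word-final position, so it devoices to [k]. /zifjiivaunaezuag/ → zifjiivaunaezuak.

zifjiivaunaezuak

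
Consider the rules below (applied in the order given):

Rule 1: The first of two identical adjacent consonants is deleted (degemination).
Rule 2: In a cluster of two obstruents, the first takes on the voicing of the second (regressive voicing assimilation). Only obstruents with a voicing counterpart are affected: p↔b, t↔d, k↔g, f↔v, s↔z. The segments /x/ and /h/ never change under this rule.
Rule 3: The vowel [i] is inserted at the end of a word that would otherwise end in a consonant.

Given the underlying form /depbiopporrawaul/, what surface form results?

debbioporawauli

Rule 1 (degemination): /pp/ is a geminate; the first /p/ deletes. /rr/ is a geminate; the first /r/ deletes. /depbiopporrawaul/ → depbioporawaul.
Rule 2 (regressive voicing assimilation): /p/ precedes the voiced obstruent /b/, so it voices to [b] by assimilation. /depbioporawaul/ → debbioporawaul.
Rule 3 (final i-epenthesis): the form ends in the consonant /l/, so [i] is inserted word-finally. /debbioporawaul/ → debbioporawauli.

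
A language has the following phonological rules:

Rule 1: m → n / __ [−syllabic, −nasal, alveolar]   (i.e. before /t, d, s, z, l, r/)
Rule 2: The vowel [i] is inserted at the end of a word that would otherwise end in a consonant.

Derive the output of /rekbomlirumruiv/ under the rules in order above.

rekbonlirunruivi

Rule 1 (nasal place assimilation): /m/ precedes the alveolar consonant /l/, so it assimilates in place to [n]. /m/ precedes the alveolar consonant /r/, so it assimilates in place to [n]. /rekbomlirumruiv/ → rekbonlirunruiv.
Rule 2 (final i-epenthesis): the form ends in the consonant /v/, so [i] is inserted word-finally. /rekbonlirunruiv/ → rekbonlirunruivi.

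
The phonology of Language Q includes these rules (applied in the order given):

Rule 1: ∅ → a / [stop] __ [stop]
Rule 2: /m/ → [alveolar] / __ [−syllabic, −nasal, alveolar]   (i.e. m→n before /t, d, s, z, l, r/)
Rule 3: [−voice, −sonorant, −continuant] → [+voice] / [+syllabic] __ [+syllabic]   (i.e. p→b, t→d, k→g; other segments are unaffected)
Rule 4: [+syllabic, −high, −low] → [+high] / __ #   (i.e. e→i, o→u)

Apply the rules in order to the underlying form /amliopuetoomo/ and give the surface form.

Rule 1 (stop-cluster a-epenthesis): no segment meets the environment; /amliopuetoomo/ is unchanged.
Rule 2 (nasal place assimilation): /m/ precedes the alveolar consonant /l/, so it assimilates in place to [n]. /amliopuetoomo/ → anliopuetoomo.
Rule 3 (intervocalic voicing): /p/ is a voiceless stop between vowels /o/ and /u/, so it voices to [b]. /t/ is a voiceless stop between vowels /e/ and /o/, so it voices to [d]. /anliopuetoomo/ → anliobuedoomo.
Rule 4 (final vowel raising): /o/ is a mid vowel in word-final position, so it raises to [u]. /anliobuedoomo/ → anliobuedoomu.

anliobuedoomu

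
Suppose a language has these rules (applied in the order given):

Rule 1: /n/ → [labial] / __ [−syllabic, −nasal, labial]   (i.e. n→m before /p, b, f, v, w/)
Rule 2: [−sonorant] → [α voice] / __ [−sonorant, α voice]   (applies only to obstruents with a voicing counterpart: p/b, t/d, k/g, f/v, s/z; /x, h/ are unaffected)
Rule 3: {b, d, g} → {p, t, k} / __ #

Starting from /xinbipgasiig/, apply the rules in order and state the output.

Rule 1 (nasal place assimilation): /n/ precedes the labial consonant /b/, so it assimilates in place to [m]. /xinbipgasiig/ → ximbipgasiig.
Rule 2 (regressive voicing assimilation): /p/ precedes the voiced obstruent /g/, so it voices to [b] by assimilation. /ximbipgasiig/ → ximbibgasiig.
Rule 3 (final devoicing): /g/ is a voiced stop in word-final position, so it devoices to [k]. /ximbibgasiig/ → ximbibgasiik.

ximbibgasiik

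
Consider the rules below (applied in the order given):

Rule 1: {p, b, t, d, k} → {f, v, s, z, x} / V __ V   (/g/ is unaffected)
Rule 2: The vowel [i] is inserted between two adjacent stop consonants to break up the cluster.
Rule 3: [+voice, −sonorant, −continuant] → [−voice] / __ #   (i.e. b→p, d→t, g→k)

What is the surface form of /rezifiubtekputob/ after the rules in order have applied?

Rule 1 (intervocalic spirantization): /t/ is a stop between vowels /u/ and /o/, so it spirantizes to the fricative [s]. /rezifiubtekputob/ → rezifiubtekpusob.
Rule 2 (stop-cluster i-epenthesis): /b/ and /t/ form a stop–stop cluster, so [i] is inserted between them. /k/ and /p/ form a stop–stop cluster, so [i] is inserted between them. /rezifiubtekpusob/ → rezifiubitekipusob.
Rule 3 (final devoicing): /b/ is a voiced stop in word-final position, so it devoices to [p]. /rezifiubitekipusob/ → rezifiubitekipusop.

rezifiubitekipusop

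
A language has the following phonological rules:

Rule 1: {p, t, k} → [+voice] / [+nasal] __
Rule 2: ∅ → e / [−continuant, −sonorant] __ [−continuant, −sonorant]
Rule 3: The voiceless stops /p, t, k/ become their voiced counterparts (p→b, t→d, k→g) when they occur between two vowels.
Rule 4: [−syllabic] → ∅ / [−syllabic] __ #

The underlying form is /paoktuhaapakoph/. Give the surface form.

Rule 1 (post-nasal voicing): no segment meets the environment; /paoktuhaapakoph/ is unchanged.
Rule 2 (stop-cluster e-epenthesis): /k/ and /t/ form a stop–stop cluster, so [e] is inserted between them. /paoktuhaapakoph/ → paoketuhaapakoph.
Rule 3 (intervocalic voicing): /k/ is a voiceless stop between vowels /o/ and /e/, so it voices to [g]. /t/ is a voiceless stop between vowels /e/ and /u/, so it voices to [d]. /p/ is a voiceless stop between vowels /a/ and /a/, so it voices to [b]. /k/ is a voiceless stop between vowels /a/ and /o/, so it voices to [g]. /paoketuhaapakoph/ → paogeduhaabagoph.
Rule 4 (final cluster simplification): /h/ is the second consonant of a word-final cluster /ph/, so it deletes. /paogeduhaabagoph/ → paogeduhaabagop.

paogeduhaabagop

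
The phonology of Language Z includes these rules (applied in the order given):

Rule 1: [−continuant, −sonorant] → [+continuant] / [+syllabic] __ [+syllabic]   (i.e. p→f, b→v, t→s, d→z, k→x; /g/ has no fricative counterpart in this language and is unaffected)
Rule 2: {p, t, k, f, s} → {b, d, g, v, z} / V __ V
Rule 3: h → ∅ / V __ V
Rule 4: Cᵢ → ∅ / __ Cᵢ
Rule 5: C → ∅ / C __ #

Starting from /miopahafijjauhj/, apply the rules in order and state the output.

miovaavijauh

Rule 1 (intervocalic spirantization): /p/ is a stop between vowels /o/ and /a/, so it spirantizes to the fricative [f]. /miopahafijjauhj/ → miofahafijjauhj.
Rule 2 (intervocalic voicing): /f/ is a voiceless obstruent between vowels /o/ and /a/, so it voices to [v]. /f/ is a voiceless obstruent between vowels /a/ and /i/, so it voices to [v]. /miofahafijjauhj/ → miovahavijjauhj.
Rule 3 (intervocalic h-deletion): /h/ occurs between vowels /a/ and /a/, so it deletes. /miovahavijjauhj/ → miovaavijjauhj.
Rule 4 (degemination): /jj/ is a geminate; the first /j/ deletes. /miovaavijjauhj/ → miovaavijauhj.
Rule 5 (final cluster simplification): /j/ is the second consonant of a word-final cluster /hj/, so it deletes. /miovaavijauhj/ → miovaavijauh.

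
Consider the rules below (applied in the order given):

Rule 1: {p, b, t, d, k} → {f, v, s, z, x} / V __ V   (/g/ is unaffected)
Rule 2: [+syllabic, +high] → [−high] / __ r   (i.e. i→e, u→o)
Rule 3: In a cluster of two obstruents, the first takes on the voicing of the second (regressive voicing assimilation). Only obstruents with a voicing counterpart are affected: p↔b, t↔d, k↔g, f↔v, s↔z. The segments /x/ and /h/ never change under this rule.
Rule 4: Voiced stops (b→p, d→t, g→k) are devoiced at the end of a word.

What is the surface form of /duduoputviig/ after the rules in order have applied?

duzuofudviik

Rule 1 (intervocalic spirantization): /d/ is a stop between vowels /u/ and /u/, so it spirantizes to the fricative [z]. /p/ is a stop between vowels /o/ and /u/, so it spirantizes to the fricative [f]. /duduoputviig/ → duzuofutviig.
Rule 2 (pre-rhotic lowering): no segment meets the environment; /duzuofutviig/ is unchanged.
Rule 3 (regressive voicing assimilation): /t/ precedes the voiced obstruent /v/, so it voices to [d] by assimilation. /duzuofutviig/ → duzuofudviig.
Rule 4 (final devoicing): /g/ is a voiced stop in word-final position, so it devoices to [k]. /duzuofudviig/ → duzuofudviik.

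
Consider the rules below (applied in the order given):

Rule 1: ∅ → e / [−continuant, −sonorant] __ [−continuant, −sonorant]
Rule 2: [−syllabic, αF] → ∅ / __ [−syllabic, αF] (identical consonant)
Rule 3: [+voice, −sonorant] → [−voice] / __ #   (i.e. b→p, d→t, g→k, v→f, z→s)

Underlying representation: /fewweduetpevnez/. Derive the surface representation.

feweduetepevnes

Rule 1 (stop-cluster e-epenthesis): /t/ and /p/ form a stop–stop cluster, so [e] is inserted between them. /fewweduetpevnez/ → fewweduetepevnez.
Rule 2 (degemination): /ww/ is a geminate; the first /w/ deletes. /fewweduetepevnez/ → feweduetepevnez.
Rule 3 (final devoicing): /z/ is a voiced obstruent in word-final position, so it devoices to [s]. /feweduetepevnez/ → feweduetepevnes.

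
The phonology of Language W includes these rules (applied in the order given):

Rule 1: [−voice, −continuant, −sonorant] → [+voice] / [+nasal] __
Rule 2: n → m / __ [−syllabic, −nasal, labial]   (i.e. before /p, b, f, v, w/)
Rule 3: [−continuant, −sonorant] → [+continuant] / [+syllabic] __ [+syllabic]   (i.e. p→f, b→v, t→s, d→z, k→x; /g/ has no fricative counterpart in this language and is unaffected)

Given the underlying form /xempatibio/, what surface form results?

Rule 1 (post-nasal voicing): /p/ is a voiceless stop immediately after the nasal /m/, so it voices to [b]. /xempatibio/ → xembatibio.
Rule 2 (nasal place assimilation): no segment meets the environment; /xembatibio/ is unchanged.
Rule 3 (intervocalic spirantization): /t/ is a stop between vowels /a/ and /i/, so it spirantizes to the fricative [s]. /b/ is a stop between vowels /i/ and /i/, so it spirantizes to the fricative [v]. /xembatibio/ → xembasivio.

xembasivio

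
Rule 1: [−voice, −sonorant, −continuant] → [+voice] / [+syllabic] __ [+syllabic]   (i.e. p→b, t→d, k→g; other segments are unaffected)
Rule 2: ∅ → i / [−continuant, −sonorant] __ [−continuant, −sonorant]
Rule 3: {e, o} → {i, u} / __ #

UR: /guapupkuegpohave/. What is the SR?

Rule 1 (intervocalic voicing): /p/ is a voiceless stop between vowels /a/ and /u/, so it voices to [b]. /guapupkuegpohave/ → guabupkuegpohave.
Rule 2 (stop-cluster i-epenthesis): /p/ and /k/ form a stop–stop cluster, so [i] is inserted between them. /g/ and /p/ form a stop–stop cluster, so [i] is inserted between them. /guabupkuegpohave/ → guabupikuegipohave.
Rule 3 (final vowel raising): /e/ is a mid vowel in word-final position, so it raises to [i]. /guabupikuegipohave/ → guabupikuegipohavi.

guabupikuegipohavi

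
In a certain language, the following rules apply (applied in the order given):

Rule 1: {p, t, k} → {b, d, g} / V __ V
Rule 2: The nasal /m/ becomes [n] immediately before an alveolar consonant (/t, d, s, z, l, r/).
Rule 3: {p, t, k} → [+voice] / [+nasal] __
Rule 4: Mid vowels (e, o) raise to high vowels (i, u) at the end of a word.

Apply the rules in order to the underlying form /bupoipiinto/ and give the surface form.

Rule 1 (intervocalic voicing): /p/ is a voiceless stop between vowels /u/ and /o/, so it voices to [b]. /p/ is a voiceless stop between vowels /i/ and /i/, so it voices to [b]. /bupoipiinto/ → buboibiinto.
Rule 2 (nasal place assimilation): no segment meets the environment; /buboibiinto/ is unchanged.
Rule 3 (post-nasal voicing): /t/ is a voiceless stop immediately after the nasal /n/, so it voices to [d]. /buboibiinto/ → buboibiindo.
Rule 4 (final vowel raising): /o/ is a mid vowel in word-final position, so it raises to [u]. /buboibiindo/ → buboibiindu.

buboibiindu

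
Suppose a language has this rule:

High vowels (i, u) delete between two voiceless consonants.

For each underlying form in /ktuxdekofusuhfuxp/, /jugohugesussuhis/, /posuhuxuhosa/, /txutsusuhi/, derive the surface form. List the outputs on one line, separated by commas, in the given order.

ktxdekofshfxp, jugohugessshs, poshxhosa, txtsshi

/ktuxdekofusuhfuxp/: /u/ is a high vowel flanked by voiceless consonants /t/ and /x/, so it deletes. /u/ is a high vowel flanked by voiceless consonants /f/ and /s/, so it deletes. /u/ is a high vowel flanked by voiceless consonants /s/ and /h/, so it deletes. /u/ is a high vowel flanked by voiceless consonants /f/ and /x/, so it deletes. → [ktxdekofshfxp].
/jugohugesussuhis/: /u/ is a high vowel flanked by voiceless consonants /s/ and /s/, so it deletes. /u/ is a high vowel flanked by voiceless consonants /s/ and /h/, so it deletes. /i/ is a high vowel flanked by voiceless consonants /h/ and /s/, so it deletes. → [jugohugessshs].
/posuhuxuhosa/: /u/ is a high vowel flanked by voiceless consonants /s/ and /h/, so it deletes. /u/ is a high vowel flanked by voiceless consonants /h/ and /x/, so it deletes. /u/ is a high vowel flanked by voiceless consonants /x/ and /h/, so it deletes. → [poshxhosa].
/txutsusuhi/: /u/ is a high vowel flanked by voiceless consonants /x/ and /t/, so it deletes. /u/ is a high vowel flanked by voiceless consonants /s/ and /s/, so it deletes. /u/ is a high vowel flanked by voiceless consonants /s/ and /h/, so it deletes. → [txtsshi].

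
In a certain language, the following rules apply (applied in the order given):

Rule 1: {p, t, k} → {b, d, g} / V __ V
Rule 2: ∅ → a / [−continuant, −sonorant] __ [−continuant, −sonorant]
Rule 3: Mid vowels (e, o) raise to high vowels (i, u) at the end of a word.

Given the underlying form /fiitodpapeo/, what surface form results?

Rule 1 (intervocalic voicing): /t/ is a voiceless stop between vowels /i/ and /o/, so it voices to [d]. /p/ is a voiceless stop between vowels /a/ and /e/, so it voices to [b]. /fiitodpapeo/ → fiidodpabeo.
Rule 2 (stop-cluster a-epenthesis): /d/ and /p/ form a stop–stop cluster, so [a] is inserted between them. /fiidodpabeo/ → fiidodapabeo.
Rule 3 (final vowel raising): /o/ is a mid vowel in word-final position, so it raises to [u]. /fiidodapabeo/ → fiidodapabeu.

fiidodapabeu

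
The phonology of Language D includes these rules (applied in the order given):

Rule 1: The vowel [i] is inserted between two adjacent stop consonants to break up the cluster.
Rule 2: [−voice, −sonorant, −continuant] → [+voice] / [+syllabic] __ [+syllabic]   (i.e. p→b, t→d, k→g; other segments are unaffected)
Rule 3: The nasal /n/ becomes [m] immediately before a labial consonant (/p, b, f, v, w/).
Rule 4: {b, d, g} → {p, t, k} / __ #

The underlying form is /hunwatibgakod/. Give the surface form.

Rule 1 (stop-cluster i-epenthesis): /b/ and /g/ form a stop–stop cluster, so [i] is inserted between them. /hunwatibgakod/ → hunwatibigakod.
Rule 2 (intervocalic voicing): /t/ is a voiceless stop between vowels /a/ and /i/, so it voices to [d]. /k/ is a voiceless stop between vowels /a/ and /o/, so it voices to [g]. /hunwatibigakod/ → hunwadibigagod.
Rule 3 (nasal place assimilation): /n/ precedes the labial consonant /w/, so it assimilates in place to [m]. /hunwadibigagod/ → humwadibigagod.
Rule 4 (final devoicing): /d/ is a voiced stop in word-final position, so it devoices to [t]. /humwadibigagod/ → humwadibigagot.

humwadibigagot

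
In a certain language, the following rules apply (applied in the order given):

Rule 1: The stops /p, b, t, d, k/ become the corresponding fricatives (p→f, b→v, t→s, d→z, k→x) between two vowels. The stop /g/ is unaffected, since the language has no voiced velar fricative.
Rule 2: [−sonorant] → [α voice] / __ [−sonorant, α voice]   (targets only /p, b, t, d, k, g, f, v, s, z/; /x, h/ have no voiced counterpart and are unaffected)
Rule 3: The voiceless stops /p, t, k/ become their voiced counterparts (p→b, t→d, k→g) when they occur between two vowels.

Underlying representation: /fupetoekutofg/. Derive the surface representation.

Rule 1 (intervocalic spirantization): /p/ is a stop between vowels /u/ and /e/, so it spirantizes to the fricative [f]. /t/ is a stop between vowels /e/ and /o/, so it spirantizes to the fricative [s]. /k/ is a stop between vowels /e/ and /u/, so it spirantizes to the fricative [x]. /t/ is a stop between vowels /u/ and /o/, so it spirantizes to the fricative [s]. /fupetoekutofg/ → fufesoexusofg.
Rule 2 (regressive voicing assimilation): /f/ precedes the voiced obstruent /g/, so it voices to [v] by assimilation. /fufesoexusofg/ → fufesoexusovg.
Rule 3 (intervocalic voicing): no segment meets the environment; /fufesoexusovg/ is unchanged.

fufesoexusovg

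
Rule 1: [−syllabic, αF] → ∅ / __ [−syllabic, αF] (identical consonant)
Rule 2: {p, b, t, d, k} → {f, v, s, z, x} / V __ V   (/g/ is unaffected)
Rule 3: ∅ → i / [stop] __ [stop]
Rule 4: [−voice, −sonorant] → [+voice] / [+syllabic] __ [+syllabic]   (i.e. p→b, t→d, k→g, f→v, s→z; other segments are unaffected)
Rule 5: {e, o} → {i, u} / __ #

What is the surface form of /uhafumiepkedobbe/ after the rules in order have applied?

Rule 1 (degemination): /bb/ is a geminate; the first /b/ deletes. /uhafumiepkedobbe/ → uhafumiepkedobe.
Rule 2 (intervocalic spirantization): /d/ is a stop between vowels /e/ and /o/, so it spirantizes to the fricative [z]. /b/ is a stop between vowels /o/ and /e/, so it spirantizes to the fricative [v]. /uhafumiepkedobe/ → uhafumiepkezove.
Rule 3 (stop-cluster i-epenthesis): /p/ and /k/ form a stop–stop cluster, so [i] is inserted between them. /uhafumiepkezove/ → uhafumiepikezove.
Rule 4 (intervocalic voicing): /f/ is a voiceless obstruent between vowels /a/ and /u/, so it voices to [v]. /p/ is a voiceless obstruent between vowels /e/ and /i/, so it voices to [b]. /k/ is a voiceless obstruent between vowels /i/ and /e/, so it voices to [g]. /uhafumiepikezove/ → uhavumiebigezove.
Rule 5 (final vowel raising): /e/ is a mid vowel in word-final position, so it raises to [i]. /uhavumiebigezove/ → uhavumiebigezovi.

uhavumiebigezovi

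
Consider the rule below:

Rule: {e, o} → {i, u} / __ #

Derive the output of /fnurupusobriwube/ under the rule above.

/e/ is a mid vowel in word-final position, so it raises to [i].
The other instance of /o/ does not occur in the required environment and remains unchanged.
Surface form: [fnurupusobriwubi].

fnurupusobriwubi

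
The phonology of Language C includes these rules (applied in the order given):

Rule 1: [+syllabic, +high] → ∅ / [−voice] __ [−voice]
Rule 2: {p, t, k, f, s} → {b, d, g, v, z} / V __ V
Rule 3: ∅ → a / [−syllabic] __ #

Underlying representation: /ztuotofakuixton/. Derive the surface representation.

ztuodovaguixtona

Rule 1 (high vowel syncope): no segment meets the environment; /ztuotofakuixton/ is unchanged.
Rule 2 (intervocalic voicing): /t/ is a voiceless obstruent between vowels /o/ and /o/, so it voices to [d]. /f/ is a voiceless obstruent between vowels /o/ and /a/, so it voices to [v]. /k/ is a voiceless obstruent between vowels /a/ and /u/, so it voices to [g]. /ztuotofakuixton/ → ztuodovaguixton.
Rule 3 (final a-epenthesis): the form ends in the consonant /n/, so [a] is inserted word-finally. /ztuodovaguixton/ → ztuodovaguixtona.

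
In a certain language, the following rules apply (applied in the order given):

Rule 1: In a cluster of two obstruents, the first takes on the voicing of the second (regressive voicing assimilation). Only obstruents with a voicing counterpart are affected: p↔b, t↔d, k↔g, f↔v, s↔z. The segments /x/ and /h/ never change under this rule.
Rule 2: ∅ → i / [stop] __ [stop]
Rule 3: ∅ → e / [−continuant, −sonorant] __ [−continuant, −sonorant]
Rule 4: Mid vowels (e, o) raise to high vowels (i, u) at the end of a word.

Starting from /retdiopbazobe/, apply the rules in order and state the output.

redidiobibazobi

Rule 1 (regressive voicing assimilation): /t/ precedes the voiced obstruent /d/, so it voices to [d] by assimilation. /p/ precedes the voiced obstruent /b/, so it voices to [b] by assimilation. /retdiopbazobe/ → reddiobbazobe.
Rule 2 (stop-cluster i-epenthesis): /d/ and /d/ form a stop–stop cluster, so [i] is inserted between them. /b/ and /b/ form a stop–stop cluster, so [i] is inserted between them. /reddiobbazobe/ → redidiobibazobe.
Rule 3 (stop-cluster e-epenthesis): no segment meets the environment; /redidiobibazobe/ is unchanged.
Rule 4 (final vowel raising): /e/ is a mid vowel in word-final position, so it raises to [i]. /redidiobibazobe/ → redidiobibazobi.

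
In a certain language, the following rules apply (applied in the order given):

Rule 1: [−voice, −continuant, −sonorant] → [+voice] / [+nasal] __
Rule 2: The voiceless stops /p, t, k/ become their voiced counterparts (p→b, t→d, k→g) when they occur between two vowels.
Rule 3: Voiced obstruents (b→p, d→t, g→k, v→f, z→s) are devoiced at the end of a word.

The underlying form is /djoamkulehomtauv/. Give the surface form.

djoamgulehomdauf

Rule 1 (post-nasal voicing): /k/ is a voiceless stop immediately after the nasal /m/, so it voices to [g]. /t/ is a voiceless stop immediately after the nasal /m/, so it voices to [d]. /djoamkulehomtauv/ → djoamgulehomdauv.
Rule 2 (intervocalic voicing): no segment meets the environment; /djoamgulehomdauv/ is unchanged.
Rule 3 (final devoicing): /v/ is a voiced obstruent in word-final position, so it devoices to [f]. /djoamgulehomdauv/ → djoamgulehomdauf.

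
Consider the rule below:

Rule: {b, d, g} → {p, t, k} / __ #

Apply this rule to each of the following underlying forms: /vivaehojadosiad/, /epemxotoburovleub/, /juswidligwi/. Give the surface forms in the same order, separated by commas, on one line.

/vivaehojadosiad/: /d/ is a voiced stop in word-final position, so it devoices to [t]. → [vivaehojadosiat].
/epemxotoburovleub/: /b/ is a voiced stop in word-final position, so it devoices to [p]. → [epemxotoburovleup].
/juswidligwi/: the rule's environment is not met; surfaces unchanged as [juswidligwi].

vivaehojadosiat, epemxotoburovleup, juswidligwi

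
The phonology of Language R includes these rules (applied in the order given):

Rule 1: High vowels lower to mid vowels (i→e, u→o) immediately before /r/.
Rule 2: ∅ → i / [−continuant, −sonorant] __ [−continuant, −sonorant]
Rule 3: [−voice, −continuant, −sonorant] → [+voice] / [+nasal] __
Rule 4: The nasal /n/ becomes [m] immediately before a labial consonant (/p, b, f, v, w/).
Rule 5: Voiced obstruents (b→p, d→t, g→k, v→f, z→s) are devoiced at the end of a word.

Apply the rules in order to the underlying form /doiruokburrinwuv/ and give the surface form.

doeruokiborrimwuf

Rule 1 (pre-rhotic lowering): /i/ is a high vowel immediately before /r/, so it lowers to [e]. /u/ is a high vowel immediately before /r/, so it lowers to [o]. /doiruokburrinwuv/ → doeruokborrinwuv.
Rule 2 (stop-cluster i-epenthesis): /k/ and /b/ form a stop–stop cluster, so [i] is inserted between them. /doeruokborrinwuv/ → doeruokiborrinwuv.
Rule 3 (post-nasal voicing): no segment meets the environment; /doeruokiborrinwuv/ is unchanged.
Rule 4 (nasal place assimilation): /n/ precedes the labial consonant /w/, so it assimilates in place to [m]. /doeruokiborrinwuv/ → doeruokiborrimwuv.
Rule 5 (final devoicing): /v/ is a voiced obstruent in word-final position, so it devoices to [f]. /doeruokiborrimwuv/ → doeruokiborrimwuf.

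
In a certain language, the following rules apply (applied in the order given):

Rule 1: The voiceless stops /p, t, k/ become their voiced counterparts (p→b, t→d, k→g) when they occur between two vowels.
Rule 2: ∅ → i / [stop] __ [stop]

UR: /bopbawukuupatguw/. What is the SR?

Rule 1 (intervocalic voicing): /k/ is a voiceless stop between vowels /u/ and /u/, so it voices to [g]. /p/ is a voiceless stop between vowels /u/ and /a/, so it voices to [b]. /bopbawukuupatguw/ → bopbawuguubatguw.
Rule 2 (stop-cluster i-epenthesis): /p/ and /b/ form a stop–stop cluster, so [i] is inserted between them. /t/ and /g/ form a stop–stop cluster, so [i] is inserted between them. /bopbawuguubatguw/ → bopibawuguubatiguw.

bopibawuguubatiguw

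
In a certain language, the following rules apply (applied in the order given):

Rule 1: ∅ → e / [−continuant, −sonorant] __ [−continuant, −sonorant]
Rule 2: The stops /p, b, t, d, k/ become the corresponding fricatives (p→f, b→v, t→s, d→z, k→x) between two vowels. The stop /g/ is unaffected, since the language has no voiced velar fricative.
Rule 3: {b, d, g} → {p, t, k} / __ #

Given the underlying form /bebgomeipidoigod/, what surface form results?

Rule 1 (stop-cluster e-epenthesis): /b/ and /g/ form a stop–stop cluster, so [e] is inserted between them. /bebgomeipidoigod/ → bebegomeipidoigod.
Rule 2 (intervocalic spirantization): /b/ is a stop between vowels /e/ and /e/, so it spirantizes to the fricative [v]. /p/ is a stop between vowels /i/ and /i/, so it spirantizes to the fricative [f]. /d/ is a stop between vowels /i/ and /o/, so it spirantizes to the fricative [z]. /bebegomeipidoigod/ → bevegomeifizoigod.
Rule 3 (final devoicing): /d/ is a voiced stop in word-final position, so it devoices to [t]. /bevegomeifizoigod/ → bevegomeifizoigot.

bevegomeifizoigot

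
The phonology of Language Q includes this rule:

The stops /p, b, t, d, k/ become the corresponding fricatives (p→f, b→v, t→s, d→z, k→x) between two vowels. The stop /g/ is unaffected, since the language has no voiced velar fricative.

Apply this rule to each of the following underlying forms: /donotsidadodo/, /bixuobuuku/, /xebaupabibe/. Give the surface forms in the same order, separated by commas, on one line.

/donotsidadodo/: /d/ is a stop between vowels /i/ and /a/, so it spirantizes to the fricative [z]. /d/ is a stop between vowels /a/ and /o/, so it spirantizes to the fricative [z]. /d/ is a stop between vowels /o/ and /o/, so it spirantizes to the fricative [z]. → [donotsizazozo].
/bixuobuuku/: /b/ is a stop between vowels /o/ and /u/, so it spirantizes to the fricative [v]. /k/ is a stop between vowels /u/ and /u/, so it spirantizes to the fricative [x]. → [bixuovuuxu].
/xebaupabibe/: /b/ is a stop between vowels /e/ and /a/, so it spirantizes to the fricative [v]. /p/ is a stop between vowels /u/ and /a/, so it spirantizes to the fricative [f]. /b/ is a stop between vowels /a/ and /i/, so it spirantizes to the fricative [v]. /b/ is a stop between vowels /i/ and /e/, so it spirantizes to the fricative [v]. → [xevaufavive].

donotsizazozo, bixuovuuxu, xevaufavive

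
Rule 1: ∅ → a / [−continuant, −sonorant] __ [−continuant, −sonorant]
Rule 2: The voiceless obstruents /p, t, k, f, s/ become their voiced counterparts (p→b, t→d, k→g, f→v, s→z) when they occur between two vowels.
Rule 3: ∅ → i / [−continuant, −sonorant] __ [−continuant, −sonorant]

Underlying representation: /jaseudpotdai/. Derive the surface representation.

jazeudabodadai

Rule 1 (stop-cluster a-epenthesis): /d/ and /p/ form a stop–stop cluster, so [a] is inserted between them. /t/ and /d/ form a stop–stop cluster, so [a] is inserted between them. /jaseudpotdai/ → jaseudapotadai.
Rule 2 (intervocalic voicing): /s/ is a voiceless obstruent between vowels /a/ and /e/, so it voices to [z]. /p/ is a voiceless obstruent between vowels /a/ and /o/, so it voices to [b]. /t/ is a voiceless obstruent between vowels /o/ and /a/, so it voices to [d]. /jaseudapotadai/ → jazeudabodadai.
Rule 3 (stop-cluster i-epenthesis): no segment meets the environment; /jazeudabodadai/ is unchanged.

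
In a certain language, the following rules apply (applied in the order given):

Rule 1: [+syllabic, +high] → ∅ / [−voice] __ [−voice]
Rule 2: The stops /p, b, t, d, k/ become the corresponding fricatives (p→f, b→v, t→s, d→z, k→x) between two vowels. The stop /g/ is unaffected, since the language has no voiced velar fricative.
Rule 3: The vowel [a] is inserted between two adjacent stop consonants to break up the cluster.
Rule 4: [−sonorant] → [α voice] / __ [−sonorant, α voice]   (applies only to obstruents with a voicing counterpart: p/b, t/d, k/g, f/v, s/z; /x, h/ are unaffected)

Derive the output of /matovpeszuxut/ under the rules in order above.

Rule 1 (high vowel syncope): /u/ is a high vowel flanked by voiceless consonants /x/ and /t/, so it deletes. /matovpeszuxut/ → matovpeszuxt.
Rule 2 (intervocalic spirantization): /t/ is a stop between vowels /a/ and /o/, so it spirantizes to the fricative [s]. /matovpeszuxt/ → masovpeszuxt.
Rule 3 (stop-cluster a-epenthesis): no segment meets the environment; /masovpeszuxt/ is unchanged.
Rule 4 (regressive voicing assimilation): /v/ precedes the voiceless obstruent /p/, so it devoices to [f] by assimilation. /s/ precedes the voiced obstruent /z/, so it voices to [z] by assimilation. /masovpeszuxt/ → masofpezzuxt.

masofpezzuxt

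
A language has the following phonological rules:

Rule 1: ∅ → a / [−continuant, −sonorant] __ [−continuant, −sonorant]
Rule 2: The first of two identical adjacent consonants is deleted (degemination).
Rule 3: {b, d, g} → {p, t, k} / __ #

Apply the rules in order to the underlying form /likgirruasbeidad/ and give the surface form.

likagiruasbeidat

Rule 1 (stop-cluster a-epenthesis): /k/ and /g/ form a stop–stop cluster, so [a] is inserted between them. /likgirruasbeidad/ → likagirruasbeidad.
Rule 2 (degemination): /rr/ is a geminate; the first /r/ deletes. /likagirruasbeidad/ → likagiruasbeidad.
Rule 3 (final devoicing): /d/ is a voiced stop in word-final position, so it devoices to [t]. /likagiruasbeidad/ → likagiruasbeidat.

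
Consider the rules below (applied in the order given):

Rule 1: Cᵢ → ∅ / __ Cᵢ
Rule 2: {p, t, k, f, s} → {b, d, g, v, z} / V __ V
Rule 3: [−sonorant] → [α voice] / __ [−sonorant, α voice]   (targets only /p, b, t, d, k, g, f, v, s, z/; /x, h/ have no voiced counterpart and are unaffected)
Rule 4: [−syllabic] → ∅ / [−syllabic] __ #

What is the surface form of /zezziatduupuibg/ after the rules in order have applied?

zeziadduubuib

Rule 1 (degemination): /zz/ is a geminate; the first /z/ deletes. /zezziatduupuibg/ → zeziatduupuibg.
Rule 2 (intervocalic voicing): /p/ is a voiceless obstruent between vowels /u/ and /u/, so it voices to [b]. /zeziatduupuibg/ → zeziatduubuibg.
Rule 3 (regressive voicing assimilation): /t/ precedes the voiced obstruent /d/, so it voices to [d] by assimilation. /zeziatduubuibg/ → zeziadduubuibg.
Rule 4 (final cluster simplification): /g/ is the second consonant of a word-final cluster /bg/, so it deletes. /zeziadduubuibg/ → zeziadduubuib.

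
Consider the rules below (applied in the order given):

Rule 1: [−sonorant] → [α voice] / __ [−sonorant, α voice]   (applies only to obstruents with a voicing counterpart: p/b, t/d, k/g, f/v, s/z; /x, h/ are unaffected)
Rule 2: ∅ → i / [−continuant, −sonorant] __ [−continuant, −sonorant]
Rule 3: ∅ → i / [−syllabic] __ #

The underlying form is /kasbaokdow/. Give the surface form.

kazbaogidowi

Rule 1 (regressive voicing assimilation): /s/ precedes the voiced obstruent /b/, so it voices to [z] by assimilation. /k/ precedes the voiced obstruent /d/, so it voices to [g] by assimilation. /kasbaokdow/ → kazbaogdow.
Rule 2 (stop-cluster i-epenthesis): /g/ and /d/ form a stop–stop cluster, so [i] is inserted between them. /kazbaogdow/ → kazbaogidow.
Rule 3 (final i-epenthesis): the form ends in the consonant /w/, so [i] is inserted word-finally. /kazbaogidow/ → kazbaogidowi.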